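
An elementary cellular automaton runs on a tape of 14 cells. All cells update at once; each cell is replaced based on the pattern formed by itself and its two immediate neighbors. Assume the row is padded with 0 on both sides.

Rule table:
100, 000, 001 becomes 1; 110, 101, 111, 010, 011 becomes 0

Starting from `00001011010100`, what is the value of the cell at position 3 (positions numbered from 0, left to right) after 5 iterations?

11110000000011
00001111111100
11110000000011  (repeats iteration 1; period 2)
iteration 5: 11110000000011
position 3 holds 1

1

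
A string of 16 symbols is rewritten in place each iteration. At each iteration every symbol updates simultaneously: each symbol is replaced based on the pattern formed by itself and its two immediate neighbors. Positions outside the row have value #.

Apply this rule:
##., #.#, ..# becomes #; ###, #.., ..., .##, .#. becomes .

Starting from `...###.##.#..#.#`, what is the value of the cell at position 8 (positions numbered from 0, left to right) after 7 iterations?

.

iteration 1: ..#..##.##..#.#.
iteration 2: .#..#.##.#.#.#.#
iteration 3: #..#.#.##.#.#.#.
iteration 4: #.#.#.#.##.#.#.#
iteration 5: ##.#.#.#.##.#.#.
iteration 6: .##.#.#.#.##.#.#
iteration 7: #.##.#.#.#.##.#.
position 8 holds .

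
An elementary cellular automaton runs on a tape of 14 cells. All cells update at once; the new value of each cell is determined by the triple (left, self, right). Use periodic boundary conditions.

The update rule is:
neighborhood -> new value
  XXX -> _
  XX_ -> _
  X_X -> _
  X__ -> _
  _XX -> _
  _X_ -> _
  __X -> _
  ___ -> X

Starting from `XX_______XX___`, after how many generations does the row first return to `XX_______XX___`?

2

___XXXXX____X_
XX_______XX___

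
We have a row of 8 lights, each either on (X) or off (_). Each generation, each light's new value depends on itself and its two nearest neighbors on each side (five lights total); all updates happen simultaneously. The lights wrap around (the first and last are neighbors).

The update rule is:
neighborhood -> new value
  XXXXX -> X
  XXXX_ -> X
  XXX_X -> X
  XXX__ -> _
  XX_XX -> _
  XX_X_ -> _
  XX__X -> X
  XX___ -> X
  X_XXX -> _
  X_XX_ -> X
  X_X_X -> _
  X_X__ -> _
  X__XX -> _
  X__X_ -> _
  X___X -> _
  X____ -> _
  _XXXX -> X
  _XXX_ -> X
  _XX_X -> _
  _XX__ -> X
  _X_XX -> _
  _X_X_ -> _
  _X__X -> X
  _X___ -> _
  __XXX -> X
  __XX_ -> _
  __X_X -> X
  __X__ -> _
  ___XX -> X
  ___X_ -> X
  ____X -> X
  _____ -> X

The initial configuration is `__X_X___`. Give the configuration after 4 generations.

X_X_XXXX

generation 1: XXX____X
generation 2: XX_X_XXX
generation 3: XX____XX
generation 4: X_X_XXXX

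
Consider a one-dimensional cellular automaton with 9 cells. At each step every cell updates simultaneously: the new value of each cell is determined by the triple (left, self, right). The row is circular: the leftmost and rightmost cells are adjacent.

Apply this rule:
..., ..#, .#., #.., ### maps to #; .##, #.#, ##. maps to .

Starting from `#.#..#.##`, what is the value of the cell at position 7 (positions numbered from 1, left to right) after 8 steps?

..####..#
##.##.###
#......##
.######.#
..####..#  (repeats step 1; period 4)
step 8: .######.#
position 7 holds #

#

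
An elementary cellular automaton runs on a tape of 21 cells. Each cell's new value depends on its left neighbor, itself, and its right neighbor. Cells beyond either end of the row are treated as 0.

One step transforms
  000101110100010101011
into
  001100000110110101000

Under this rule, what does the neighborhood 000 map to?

At position 0 the neighborhood is 000; the next row has 0 there.

0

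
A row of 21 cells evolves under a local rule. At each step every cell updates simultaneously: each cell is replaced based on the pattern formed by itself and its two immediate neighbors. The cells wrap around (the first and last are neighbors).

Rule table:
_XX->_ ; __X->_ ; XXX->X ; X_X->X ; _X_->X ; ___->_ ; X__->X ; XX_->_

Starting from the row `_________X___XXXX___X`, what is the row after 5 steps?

step 1: X________XX___XX_X__X
step 2: _X_________X____XXX__
step 3: _XX________XX____X_X_
step 4: ___X_________X___XXXX
step 5: X__XX________XX___XX_

X__XX________XX___XX_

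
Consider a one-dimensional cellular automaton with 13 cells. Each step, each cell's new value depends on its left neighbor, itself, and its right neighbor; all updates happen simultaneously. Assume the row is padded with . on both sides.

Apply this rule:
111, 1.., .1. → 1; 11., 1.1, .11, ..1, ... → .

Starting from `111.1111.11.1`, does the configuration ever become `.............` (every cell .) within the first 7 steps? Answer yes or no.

no

.1...11.....1
.11....1....1
...1...11...1
...11....1..1
.....1...11.1
.....11.....1
.......1....1
step 7 is .......1....1, still not uniform .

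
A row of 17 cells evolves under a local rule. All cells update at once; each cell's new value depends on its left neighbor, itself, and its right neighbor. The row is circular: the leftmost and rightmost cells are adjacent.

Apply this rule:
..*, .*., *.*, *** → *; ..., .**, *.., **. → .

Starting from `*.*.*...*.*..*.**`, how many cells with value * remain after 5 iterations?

iteration 1: .****..****.***.*
iteration 2: *.**..*.**.*.*.**
iteration 3: .*...***..*****.*
iteration 4: **..*.*..*.***.**
iteration 5: *..****.***.*.*.*
count of *: 11

11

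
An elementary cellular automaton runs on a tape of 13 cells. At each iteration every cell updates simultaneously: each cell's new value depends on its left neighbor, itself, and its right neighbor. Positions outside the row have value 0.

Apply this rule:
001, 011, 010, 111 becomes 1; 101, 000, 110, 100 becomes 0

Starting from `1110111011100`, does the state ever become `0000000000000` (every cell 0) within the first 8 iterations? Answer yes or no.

1100110011000
1001100110000
1011001100000
1010011000000
1010110000000
1010100000000
1010100000000  (fixed point — unchanged through iteration 8)
iteration 8 is 1010100000000, still not uniform 0

no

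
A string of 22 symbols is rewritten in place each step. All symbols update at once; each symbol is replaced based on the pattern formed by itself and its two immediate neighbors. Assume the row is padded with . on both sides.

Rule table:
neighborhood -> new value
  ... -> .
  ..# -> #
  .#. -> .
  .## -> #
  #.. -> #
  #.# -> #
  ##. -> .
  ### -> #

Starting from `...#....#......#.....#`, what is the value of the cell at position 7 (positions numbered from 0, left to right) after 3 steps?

#

step 1: ..#.#..#.#....#.#...#.
step 2: .#.#.##.#.#..#.#.#.#.#
step 3: #.#.##.#.#.##.#.#.#.#.
position 7 holds #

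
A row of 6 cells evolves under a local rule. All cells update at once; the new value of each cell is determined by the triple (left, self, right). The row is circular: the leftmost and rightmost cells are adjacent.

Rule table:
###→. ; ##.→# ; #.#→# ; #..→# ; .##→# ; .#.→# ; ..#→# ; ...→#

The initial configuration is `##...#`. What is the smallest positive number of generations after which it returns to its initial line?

generation 1: .#####
generation 2: ##...#

2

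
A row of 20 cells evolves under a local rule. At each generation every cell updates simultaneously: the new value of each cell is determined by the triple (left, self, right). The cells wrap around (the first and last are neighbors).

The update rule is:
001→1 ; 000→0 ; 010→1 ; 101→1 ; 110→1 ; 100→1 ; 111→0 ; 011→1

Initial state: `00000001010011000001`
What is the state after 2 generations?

10000011111111100011
11000110000000110110

11000110000000110110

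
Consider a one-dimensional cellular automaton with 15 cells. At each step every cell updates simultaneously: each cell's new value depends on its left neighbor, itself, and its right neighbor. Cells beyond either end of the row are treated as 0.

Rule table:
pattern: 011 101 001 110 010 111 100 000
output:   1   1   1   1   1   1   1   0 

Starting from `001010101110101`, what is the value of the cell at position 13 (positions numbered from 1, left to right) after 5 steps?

1

011111111111111
111111111111111
111111111111111  (fixed point — unchanged through step 5)
position 13 holds 1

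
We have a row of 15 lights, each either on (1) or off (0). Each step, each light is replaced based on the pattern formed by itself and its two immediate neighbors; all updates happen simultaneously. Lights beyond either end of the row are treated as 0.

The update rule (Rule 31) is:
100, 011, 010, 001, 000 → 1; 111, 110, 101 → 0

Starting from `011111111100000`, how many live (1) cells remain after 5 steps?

5

110000000011111
101111111110000
101000000001111
101111111111000
101000000000111
count of 1: 5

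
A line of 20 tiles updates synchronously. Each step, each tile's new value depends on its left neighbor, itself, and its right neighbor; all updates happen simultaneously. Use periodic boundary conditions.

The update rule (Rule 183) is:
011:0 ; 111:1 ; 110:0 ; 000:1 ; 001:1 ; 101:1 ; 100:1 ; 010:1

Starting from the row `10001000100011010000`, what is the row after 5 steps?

11111111010111101011

step 1: 11111111111100111111
step 2: 11111111111011011111
step 3: 11111111110100101111
step 4: 11111111101111110111
step 5: 11111111010111101011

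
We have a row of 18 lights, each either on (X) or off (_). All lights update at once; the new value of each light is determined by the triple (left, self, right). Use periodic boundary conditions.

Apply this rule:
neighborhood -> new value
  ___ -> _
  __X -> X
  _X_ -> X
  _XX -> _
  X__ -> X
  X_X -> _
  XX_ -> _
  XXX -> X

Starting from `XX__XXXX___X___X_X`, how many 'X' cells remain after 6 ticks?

11

X_XX_XX_X_XXX_XX__
X_______X__X____XX
_X_____XXXXXX__X_X
_XX___X_XXXX_XXX_X
___X_XX__XX___X__X
X_XX___XX__X_XXXXX
count of X: 11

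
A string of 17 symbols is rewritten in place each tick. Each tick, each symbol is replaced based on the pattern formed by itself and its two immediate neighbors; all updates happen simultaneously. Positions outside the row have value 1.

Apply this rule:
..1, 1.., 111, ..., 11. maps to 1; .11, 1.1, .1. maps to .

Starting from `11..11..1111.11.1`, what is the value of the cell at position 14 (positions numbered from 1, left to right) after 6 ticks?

tick 1: 1111.111.111..1..
tick 2: 1111..11..1111.11
tick 3: 111111.111.111..1
tick 4: 111111..11..1111.
tick 5: 11111111.111.111.
tick 6: 11111111..11..11.
position 14 holds .

.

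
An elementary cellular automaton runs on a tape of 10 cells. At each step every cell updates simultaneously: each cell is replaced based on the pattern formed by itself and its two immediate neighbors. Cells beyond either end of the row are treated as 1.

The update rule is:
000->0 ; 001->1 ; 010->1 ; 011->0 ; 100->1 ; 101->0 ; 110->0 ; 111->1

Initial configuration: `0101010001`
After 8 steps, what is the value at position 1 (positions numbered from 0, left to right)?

step 1: 0101011010
step 2: 0101000010
step 3: 0101100110
step 4: 0100011000
step 5: 0110100101
step 6: 0000111100
step 7: 1001011011
step 8: 0111000001
position 1 holds 1

1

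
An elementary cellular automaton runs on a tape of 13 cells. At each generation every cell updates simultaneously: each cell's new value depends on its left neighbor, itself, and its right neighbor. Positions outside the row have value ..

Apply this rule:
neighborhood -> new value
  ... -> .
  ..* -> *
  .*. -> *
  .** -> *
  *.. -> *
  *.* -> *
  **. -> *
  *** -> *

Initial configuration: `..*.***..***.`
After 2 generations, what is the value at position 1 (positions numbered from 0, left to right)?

*

generation 1: .************
generation 2: *************
position 1 holds *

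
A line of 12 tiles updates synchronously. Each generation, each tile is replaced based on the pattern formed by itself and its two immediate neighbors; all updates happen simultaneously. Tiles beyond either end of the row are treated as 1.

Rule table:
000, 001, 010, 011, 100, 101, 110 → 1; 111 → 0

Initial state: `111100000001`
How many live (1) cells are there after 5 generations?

000111111111
111100000000
000111111111  (repeats generation 1; period 2)
generation 5: 000111111111
count of 1: 9

9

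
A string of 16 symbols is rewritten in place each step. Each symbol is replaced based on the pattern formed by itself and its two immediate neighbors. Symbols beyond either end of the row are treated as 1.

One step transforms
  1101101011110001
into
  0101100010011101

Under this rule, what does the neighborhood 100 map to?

1

At position 12 the neighborhood is 100; the next row has 1 there.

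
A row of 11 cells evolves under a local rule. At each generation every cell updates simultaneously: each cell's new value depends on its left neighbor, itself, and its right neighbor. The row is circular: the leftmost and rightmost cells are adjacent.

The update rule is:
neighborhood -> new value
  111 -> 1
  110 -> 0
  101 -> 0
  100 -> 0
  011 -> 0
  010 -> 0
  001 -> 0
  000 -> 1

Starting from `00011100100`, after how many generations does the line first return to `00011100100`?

11001000001
10000011100
00111001000
10010000011
00000111001
01110010000
00100000111
00001110010
11100100000
01000001110
00011100100

11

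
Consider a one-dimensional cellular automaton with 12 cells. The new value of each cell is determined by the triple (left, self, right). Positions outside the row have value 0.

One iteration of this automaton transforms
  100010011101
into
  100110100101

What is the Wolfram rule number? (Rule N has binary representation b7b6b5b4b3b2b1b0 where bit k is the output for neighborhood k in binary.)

70

position 8: 111 → 0  (bit 7 = 0)
position 9: 110 → 1  (bit 6 = 1)
position 10: 101 → 0  (bit 5 = 0)
position 1: 100 → 0  (bit 4 = 0)
position 7: 011 → 0  (bit 3 = 0)
position 0: 010 → 1  (bit 2 = 1)
position 3: 001 → 1  (bit 1 = 1)
position 2: 000 → 0  (bit 0 = 0)
bits b7..b0 = 01000110 = 70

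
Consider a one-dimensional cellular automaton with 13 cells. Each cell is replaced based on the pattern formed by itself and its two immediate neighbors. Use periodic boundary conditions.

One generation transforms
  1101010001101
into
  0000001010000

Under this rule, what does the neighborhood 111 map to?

At position 0 the neighborhood is 111; the next row has 0 there.

0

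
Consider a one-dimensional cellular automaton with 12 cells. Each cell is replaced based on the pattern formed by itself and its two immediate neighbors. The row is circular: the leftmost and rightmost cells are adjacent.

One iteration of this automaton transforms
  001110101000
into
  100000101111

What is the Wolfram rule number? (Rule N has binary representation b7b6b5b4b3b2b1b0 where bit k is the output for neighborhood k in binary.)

21

position 3: 111 → 0  (bit 7 = 0)
position 4: 110 → 0  (bit 6 = 0)
position 5: 101 → 0  (bit 5 = 0)
position 9: 100 → 1  (bit 4 = 1)
position 2: 011 → 0  (bit 3 = 0)
position 6: 010 → 1  (bit 2 = 1)
position 1: 001 → 0  (bit 1 = 0)
position 0: 000 → 1  (bit 0 = 1)
bits b7..b0 = 00010101 = 21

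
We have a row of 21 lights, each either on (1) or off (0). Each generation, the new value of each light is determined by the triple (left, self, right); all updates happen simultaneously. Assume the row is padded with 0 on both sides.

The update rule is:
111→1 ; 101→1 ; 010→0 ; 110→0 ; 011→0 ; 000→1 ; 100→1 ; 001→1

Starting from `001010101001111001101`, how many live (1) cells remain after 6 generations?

110101010110110110010
001010101001001001101
110101010110110110010  (repeats generation 1; period 2)
generation 6: 001010101001001001101
count of 1: 9

9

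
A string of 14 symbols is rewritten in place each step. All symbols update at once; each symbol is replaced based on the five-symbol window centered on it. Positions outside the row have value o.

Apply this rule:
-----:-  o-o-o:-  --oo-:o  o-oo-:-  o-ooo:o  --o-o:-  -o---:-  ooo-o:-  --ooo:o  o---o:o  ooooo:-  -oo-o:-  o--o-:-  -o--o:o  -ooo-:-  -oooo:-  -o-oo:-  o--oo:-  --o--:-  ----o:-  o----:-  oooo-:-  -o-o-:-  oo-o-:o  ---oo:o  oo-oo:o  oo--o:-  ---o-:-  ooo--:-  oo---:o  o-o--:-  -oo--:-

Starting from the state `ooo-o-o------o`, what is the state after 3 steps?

---o--------oo
oo---------oo-
--o-------oo-o

--o-------oo-o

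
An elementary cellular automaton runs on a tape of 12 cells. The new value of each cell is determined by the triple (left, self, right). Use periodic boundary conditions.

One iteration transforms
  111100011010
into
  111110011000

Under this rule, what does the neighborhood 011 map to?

1

At position 0 the neighborhood is 011; the next row has 1 there.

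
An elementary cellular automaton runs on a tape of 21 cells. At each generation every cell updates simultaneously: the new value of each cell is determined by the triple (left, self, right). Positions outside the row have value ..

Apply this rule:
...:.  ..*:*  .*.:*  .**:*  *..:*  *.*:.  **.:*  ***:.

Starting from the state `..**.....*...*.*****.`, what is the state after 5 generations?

**..**.**.*.**.**.*.*

generation 1: .****...***.**.*...**
generation 2: **..**.**.*.**.**.***
generation 3: ******.**.*.**.**.*.*
generation 4: *....*.**.*.**.**.*.*
generation 5: **..**.**.*.**.**.*.*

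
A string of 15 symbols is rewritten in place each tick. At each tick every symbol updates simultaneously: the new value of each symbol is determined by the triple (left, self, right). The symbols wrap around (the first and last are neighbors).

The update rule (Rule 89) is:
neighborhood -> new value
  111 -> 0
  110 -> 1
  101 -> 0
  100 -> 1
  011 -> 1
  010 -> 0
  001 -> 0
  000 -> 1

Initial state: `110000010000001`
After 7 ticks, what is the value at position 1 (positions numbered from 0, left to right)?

0

011111001111101
010001101000100
001101100110011
101101110111011
101101010101010
001100000000000
101111111111111
position 1 holds 0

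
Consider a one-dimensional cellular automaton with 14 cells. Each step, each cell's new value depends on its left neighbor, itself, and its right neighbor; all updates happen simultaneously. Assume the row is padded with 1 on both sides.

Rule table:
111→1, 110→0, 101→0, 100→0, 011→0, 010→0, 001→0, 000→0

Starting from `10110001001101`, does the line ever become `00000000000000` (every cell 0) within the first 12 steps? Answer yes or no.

step 1: 00000000000000
all cells are 0 at step 1

yes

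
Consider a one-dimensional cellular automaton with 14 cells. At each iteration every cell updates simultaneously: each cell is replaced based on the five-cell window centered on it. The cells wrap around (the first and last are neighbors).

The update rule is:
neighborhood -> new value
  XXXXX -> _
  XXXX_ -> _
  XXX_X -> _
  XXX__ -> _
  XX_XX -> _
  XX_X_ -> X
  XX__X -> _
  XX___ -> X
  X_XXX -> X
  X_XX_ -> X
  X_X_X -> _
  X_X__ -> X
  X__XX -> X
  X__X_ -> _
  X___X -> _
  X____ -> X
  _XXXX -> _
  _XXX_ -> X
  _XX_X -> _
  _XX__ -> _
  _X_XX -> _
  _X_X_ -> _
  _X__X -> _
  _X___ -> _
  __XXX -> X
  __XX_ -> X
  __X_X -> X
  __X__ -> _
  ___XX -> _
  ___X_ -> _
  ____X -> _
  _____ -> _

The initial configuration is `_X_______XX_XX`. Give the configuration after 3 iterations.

__X_XX_X____X_

XX_X_____X__X_
X_XX_X______X_
__X_XX_X____X_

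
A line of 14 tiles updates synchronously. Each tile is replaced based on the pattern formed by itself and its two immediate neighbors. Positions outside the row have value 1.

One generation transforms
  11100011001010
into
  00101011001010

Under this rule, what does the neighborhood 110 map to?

At position 2 the neighborhood is 110; the next row has 1 there.

1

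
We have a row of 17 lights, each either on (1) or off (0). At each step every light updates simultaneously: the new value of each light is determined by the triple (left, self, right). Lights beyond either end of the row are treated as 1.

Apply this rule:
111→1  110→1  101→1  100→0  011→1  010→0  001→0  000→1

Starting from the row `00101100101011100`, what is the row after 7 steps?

step 1: 00011100010111100
step 2: 01011101001111100
step 3: 10111110001111100
step 4: 11111110101111100
step 5: 11111111011111100
step 6: 11111111111111100
step 7: 11111111111111100

11111111111111100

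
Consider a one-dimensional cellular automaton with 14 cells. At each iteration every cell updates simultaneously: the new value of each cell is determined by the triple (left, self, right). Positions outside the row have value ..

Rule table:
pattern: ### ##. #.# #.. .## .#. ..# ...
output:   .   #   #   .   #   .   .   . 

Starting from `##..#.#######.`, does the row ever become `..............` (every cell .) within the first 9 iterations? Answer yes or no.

no

##...##.....#.
##...##.......
##...##.......  (fixed point — unchanged through iteration 9)
iteration 9 is ##...##......., still not uniform .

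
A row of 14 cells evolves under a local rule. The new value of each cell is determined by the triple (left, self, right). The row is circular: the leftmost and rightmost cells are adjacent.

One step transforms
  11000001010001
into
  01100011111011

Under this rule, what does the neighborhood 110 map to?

1

At position 1 the neighborhood is 110; the next row has 1 there.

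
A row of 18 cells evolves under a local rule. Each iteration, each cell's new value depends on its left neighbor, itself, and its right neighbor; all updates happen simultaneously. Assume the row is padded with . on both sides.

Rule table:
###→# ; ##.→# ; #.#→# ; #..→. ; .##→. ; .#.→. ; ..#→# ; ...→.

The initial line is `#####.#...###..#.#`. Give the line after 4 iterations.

#.#.###.#.#.#.#...

iteration 1: .#####...#.##.#.#.
iteration 2: #.####..#.#.##.#..
iteration 3: .#.###.#.#.#.##...
iteration 4: #.#.###.#.#.#.#...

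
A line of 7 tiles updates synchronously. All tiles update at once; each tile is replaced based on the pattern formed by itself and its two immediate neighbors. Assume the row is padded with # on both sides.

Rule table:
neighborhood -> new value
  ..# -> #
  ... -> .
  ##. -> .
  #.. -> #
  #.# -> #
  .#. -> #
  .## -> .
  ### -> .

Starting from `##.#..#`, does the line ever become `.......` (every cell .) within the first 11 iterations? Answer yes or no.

..####.
##....#
..#..#.
#######
.......
all cells are . at iteration 5

yes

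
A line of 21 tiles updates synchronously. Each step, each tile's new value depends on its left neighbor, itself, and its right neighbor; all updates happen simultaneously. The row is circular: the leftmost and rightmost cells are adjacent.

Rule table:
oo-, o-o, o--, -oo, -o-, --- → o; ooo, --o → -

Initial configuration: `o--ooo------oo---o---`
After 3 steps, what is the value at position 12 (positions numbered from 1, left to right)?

oo-o-oooooo-oooo-ooo-
oooooo----ooo--ooo-oo
-----oooo-o-oo-o-ooo-
position 12 holds -

-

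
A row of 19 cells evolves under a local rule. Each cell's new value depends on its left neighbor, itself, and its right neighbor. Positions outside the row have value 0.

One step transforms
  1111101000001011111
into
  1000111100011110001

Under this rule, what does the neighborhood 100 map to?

1

At position 7 the neighborhood is 100; the next row has 1 there.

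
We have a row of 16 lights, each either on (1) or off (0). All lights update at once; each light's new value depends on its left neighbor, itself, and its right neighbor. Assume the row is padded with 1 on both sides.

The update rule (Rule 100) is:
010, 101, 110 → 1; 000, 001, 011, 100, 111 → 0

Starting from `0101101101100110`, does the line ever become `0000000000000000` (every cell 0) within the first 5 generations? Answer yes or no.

1110110110100011
0011011011100000
0001101100100000
0000110100100000
0000011100100000
generation 5 is 0000011100100000, still not uniform 0

no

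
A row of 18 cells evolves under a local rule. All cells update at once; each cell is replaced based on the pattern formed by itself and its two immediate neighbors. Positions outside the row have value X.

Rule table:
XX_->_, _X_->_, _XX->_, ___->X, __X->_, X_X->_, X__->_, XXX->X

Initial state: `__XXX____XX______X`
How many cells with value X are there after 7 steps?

step 1: ___X__XX____XXXX__
step 2: _X_______XX__XX___
step 3: ___XXXXX________X_
step 4: _X__XXX__XXXXXX___
step 5: _____X____XXXX__X_
step 6: _XXX___XX__XX_____
step 7: __X__X________XXX_
count of X: 5

5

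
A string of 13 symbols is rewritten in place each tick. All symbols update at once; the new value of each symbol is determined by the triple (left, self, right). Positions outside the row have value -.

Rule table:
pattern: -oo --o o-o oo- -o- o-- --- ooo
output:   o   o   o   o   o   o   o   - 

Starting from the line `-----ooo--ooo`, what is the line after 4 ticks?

o----ooo--ooo

oooooo-oooo-o
o----ooo--ooo
oooooo-oooo-o  (repeats tick 1; period 2)
tick 4: o----ooo--ooo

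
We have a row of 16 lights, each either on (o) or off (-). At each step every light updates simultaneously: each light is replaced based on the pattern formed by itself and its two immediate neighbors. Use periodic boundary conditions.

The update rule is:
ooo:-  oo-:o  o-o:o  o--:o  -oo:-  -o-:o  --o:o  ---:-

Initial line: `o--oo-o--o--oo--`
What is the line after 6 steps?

oo-oo-ooooo-oo-o

ooo-oooooooo-ooo
--oo-------oo---
-o-oo-----o-oo--
ooo-oo---ooo-oo-
--oo-oo-o--oo-oo
oo-oo-ooooo-oo-o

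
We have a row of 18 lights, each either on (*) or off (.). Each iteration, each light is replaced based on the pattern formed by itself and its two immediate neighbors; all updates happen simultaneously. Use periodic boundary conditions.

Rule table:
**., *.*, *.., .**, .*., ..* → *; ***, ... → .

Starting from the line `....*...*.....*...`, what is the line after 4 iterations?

iteration 1: ...***.***...***..
iteration 2: ..**.***.**.**.**.
iteration 3: .*****.***********
iteration 4: **...***.........*

**...***.........*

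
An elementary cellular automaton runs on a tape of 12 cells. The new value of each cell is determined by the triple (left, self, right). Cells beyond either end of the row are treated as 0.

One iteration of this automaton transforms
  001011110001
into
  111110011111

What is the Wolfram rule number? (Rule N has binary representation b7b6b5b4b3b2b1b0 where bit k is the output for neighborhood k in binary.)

127

position 5: 111 → 0  (bit 7 = 0)
position 7: 110 → 1  (bit 6 = 1)
position 3: 101 → 1  (bit 5 = 1)
position 8: 100 → 1  (bit 4 = 1)
position 4: 011 → 1  (bit 3 = 1)
position 2: 010 → 1  (bit 2 = 1)
position 1: 001 → 1  (bit 1 = 1)
position 0: 000 → 1  (bit 0 = 1)
bits b7..b0 = 01111111 = 127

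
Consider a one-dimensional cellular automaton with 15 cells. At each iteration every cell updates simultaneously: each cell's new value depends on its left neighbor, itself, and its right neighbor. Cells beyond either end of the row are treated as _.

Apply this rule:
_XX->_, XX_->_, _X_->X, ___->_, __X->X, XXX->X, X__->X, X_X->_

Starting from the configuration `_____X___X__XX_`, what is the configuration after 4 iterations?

____XXX_XXXX__X
___X_X___XX_XXX
__XX_XX_X____X_
_X______XX__XXX

_X______XX__XXX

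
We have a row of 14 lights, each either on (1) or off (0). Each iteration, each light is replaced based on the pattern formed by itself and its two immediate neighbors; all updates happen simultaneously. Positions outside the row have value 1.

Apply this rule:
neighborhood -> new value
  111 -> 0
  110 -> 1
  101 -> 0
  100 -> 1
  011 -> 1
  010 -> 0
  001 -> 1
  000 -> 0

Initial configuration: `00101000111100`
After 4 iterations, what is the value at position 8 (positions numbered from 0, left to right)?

1

iteration 1: 11000101100111
iteration 2: 01101001111100
iteration 3: 01100111000111
iteration 4: 01111101101100
position 8 holds 1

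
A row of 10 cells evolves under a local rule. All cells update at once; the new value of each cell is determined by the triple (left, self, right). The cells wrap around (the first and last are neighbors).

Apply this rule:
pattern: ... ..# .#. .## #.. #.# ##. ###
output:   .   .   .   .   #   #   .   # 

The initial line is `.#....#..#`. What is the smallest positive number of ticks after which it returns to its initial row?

#.#....#..
.#.#....#.
..#.#....#
#..#.#....
.#..#.#...
..#..#.#..
...#..#.#.
....#..#.#
#....#..#.
.#....#..#

10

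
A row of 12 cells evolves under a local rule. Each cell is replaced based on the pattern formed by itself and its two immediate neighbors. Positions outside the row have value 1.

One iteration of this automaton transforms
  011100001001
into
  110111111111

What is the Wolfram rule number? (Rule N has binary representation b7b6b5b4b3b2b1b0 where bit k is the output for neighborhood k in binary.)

position 2: 111 → 0  (bit 7 = 0)
position 3: 110 → 1  (bit 6 = 1)
position 0: 101 → 1  (bit 5 = 1)
position 4: 100 → 1  (bit 4 = 1)
position 1: 011 → 1  (bit 3 = 1)
position 8: 010 → 1  (bit 2 = 1)
position 7: 001 → 1  (bit 1 = 1)
position 5: 000 → 1  (bit 0 = 1)
bits b7..b0 = 01111111 = 127

127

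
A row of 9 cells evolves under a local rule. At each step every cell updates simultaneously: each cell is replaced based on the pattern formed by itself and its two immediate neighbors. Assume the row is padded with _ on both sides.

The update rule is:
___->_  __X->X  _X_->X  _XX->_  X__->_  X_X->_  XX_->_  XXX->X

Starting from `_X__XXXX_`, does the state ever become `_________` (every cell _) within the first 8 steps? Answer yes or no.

yes

XX_X_XX__
___X_____
__XX_____
_X_______
XX_______
_________
all cells are _ at step 6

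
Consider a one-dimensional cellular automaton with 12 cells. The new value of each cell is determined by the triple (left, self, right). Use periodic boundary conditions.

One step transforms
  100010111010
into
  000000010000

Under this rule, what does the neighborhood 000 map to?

0

At position 2 the neighborhood is 000; the next row has 0 there.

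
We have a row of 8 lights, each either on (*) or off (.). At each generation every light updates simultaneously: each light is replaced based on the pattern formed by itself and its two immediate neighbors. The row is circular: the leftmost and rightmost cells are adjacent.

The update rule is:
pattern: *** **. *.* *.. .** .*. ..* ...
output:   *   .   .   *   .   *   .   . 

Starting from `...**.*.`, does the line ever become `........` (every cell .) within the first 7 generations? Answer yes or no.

generation 1: ......**
generation 2: *.......
generation 3: **......
generation 4: ..*.....
generation 5: ..**....
generation 6: ....*...
generation 7: ....**..
generation 7 is ....**.., still not uniform .

no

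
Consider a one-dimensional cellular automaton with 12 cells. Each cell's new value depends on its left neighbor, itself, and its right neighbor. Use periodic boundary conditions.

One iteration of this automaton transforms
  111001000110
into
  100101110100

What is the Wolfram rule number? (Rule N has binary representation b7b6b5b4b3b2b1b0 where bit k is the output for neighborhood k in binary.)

position 1: 111 → 0  (bit 7 = 0)
position 2: 110 → 0  (bit 6 = 0)
position 11: 101 → 0  (bit 5 = 0)
position 3: 100 → 1  (bit 4 = 1)
position 0: 011 → 1  (bit 3 = 1)
position 5: 010 → 1  (bit 2 = 1)
position 4: 001 → 0  (bit 1 = 0)
position 7: 000 → 1  (bit 0 = 1)
bits b7..b0 = 00011101 = 29

29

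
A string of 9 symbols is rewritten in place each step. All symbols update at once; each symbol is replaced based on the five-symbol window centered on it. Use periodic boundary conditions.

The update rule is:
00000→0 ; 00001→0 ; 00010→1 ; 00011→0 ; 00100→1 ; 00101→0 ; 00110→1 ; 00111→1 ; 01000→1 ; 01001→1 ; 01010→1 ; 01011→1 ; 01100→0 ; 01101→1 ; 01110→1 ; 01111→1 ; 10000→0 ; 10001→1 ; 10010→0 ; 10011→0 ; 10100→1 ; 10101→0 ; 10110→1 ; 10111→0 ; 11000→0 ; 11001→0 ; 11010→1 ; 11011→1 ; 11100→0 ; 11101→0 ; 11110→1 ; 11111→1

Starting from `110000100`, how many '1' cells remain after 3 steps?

5

100001110
110001101
100101110
count of 1: 5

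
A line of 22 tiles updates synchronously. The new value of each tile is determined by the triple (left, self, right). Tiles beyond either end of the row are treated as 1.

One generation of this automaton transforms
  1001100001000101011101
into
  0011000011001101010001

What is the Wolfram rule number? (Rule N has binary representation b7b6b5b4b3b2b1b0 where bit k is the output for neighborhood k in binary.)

position 18: 111 → 0  (bit 7 = 0)
position 0: 110 → 0  (bit 6 = 0)
position 14: 101 → 0  (bit 5 = 0)
position 1: 100 → 0  (bit 4 = 0)
position 3: 011 → 1  (bit 3 = 1)
position 9: 010 → 1  (bit 2 = 1)
position 2: 001 → 1  (bit 1 = 1)
position 6: 000 → 0  (bit 0 = 0)
bits b7..b0 = 00001110 = 14

14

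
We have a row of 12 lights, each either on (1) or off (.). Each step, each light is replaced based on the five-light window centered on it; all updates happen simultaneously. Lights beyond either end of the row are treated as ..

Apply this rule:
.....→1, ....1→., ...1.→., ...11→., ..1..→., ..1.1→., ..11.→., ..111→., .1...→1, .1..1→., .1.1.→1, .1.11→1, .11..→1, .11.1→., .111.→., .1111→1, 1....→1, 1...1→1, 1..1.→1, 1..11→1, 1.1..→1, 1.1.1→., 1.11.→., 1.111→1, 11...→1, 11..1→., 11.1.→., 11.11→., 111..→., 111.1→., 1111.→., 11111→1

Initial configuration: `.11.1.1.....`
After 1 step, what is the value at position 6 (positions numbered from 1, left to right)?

step 1: .....1111111
position 6 holds 1

1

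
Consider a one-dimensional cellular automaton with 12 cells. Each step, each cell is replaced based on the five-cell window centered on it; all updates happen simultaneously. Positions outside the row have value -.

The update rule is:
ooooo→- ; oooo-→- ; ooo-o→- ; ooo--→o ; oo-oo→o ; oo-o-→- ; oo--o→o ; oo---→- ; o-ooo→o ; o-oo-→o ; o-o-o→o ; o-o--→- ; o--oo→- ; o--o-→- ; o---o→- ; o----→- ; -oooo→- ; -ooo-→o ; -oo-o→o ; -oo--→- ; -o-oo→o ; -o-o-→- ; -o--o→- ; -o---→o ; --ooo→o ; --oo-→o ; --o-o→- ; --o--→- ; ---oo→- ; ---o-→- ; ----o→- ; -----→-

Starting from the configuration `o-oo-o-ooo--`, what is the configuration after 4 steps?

-ooo-ooooo--
-oo-oo---o--
-oooo-----o-
-o--o------o

-o--o------o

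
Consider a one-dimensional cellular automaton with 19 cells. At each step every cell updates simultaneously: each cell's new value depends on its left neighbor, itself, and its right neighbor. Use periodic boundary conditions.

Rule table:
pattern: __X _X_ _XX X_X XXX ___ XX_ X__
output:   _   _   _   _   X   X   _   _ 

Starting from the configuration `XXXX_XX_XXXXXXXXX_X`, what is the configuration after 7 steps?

step 1: XXX______XXXXXXX___
step 2: _X__XXXX__XXXXX__X_
step 3: _____XX____XXX_____
step 4: XXXX____XX__X__XXXX
step 5: XXX__XX_________XXX
step 6: XX______XXXXXXX__XX
step 7: X__XXXX__XXXXX____X

X__XXXX__XXXXX____X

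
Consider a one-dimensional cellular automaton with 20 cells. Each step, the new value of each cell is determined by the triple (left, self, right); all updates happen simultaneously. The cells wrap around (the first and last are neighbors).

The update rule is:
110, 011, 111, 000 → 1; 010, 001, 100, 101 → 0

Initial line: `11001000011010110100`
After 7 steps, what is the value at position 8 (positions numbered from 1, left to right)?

1

11000011011000110000
11011011011010110110
11011011011000110110
11011011011010110110  (repeats step 2; period 2)
step 7: 11011011011000110110
position 8 holds 1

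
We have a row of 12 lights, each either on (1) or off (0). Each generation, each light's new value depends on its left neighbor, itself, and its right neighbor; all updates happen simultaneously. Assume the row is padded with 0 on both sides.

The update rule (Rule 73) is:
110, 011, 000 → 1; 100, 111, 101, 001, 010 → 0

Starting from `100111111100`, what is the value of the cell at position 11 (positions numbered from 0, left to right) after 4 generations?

000100000101
110001110000
110101010111
110000000101
position 11 holds 1

1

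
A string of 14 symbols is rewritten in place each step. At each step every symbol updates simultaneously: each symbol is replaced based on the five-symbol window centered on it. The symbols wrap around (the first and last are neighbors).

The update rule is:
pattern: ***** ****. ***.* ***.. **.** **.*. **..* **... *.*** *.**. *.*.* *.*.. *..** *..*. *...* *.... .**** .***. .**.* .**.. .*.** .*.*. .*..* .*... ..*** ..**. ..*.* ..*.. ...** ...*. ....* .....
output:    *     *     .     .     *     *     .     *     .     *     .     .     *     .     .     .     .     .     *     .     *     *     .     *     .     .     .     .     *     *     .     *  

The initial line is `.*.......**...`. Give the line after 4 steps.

.*.*.*.*.*...*

step 1: *.*.***.*..*..
step 2: .*.*...*......
step 3: *.*.*.*.*.***.
step 4: .*.*.*.*.*...*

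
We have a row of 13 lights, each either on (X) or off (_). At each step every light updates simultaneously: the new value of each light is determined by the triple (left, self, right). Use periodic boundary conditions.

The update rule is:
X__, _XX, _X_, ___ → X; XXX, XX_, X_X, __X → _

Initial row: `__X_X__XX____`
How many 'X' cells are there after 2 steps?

step 1: X_X_XX_X_XXXX
step 2: __X_X__X_X___
count of X: 4

4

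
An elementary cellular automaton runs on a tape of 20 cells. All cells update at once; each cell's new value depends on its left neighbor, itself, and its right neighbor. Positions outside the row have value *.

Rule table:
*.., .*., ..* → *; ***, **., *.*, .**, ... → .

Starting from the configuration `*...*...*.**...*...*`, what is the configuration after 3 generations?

.**.....**...*...**.

generation 1: .*.***.**...*.***.*.
generation 2: .*.......*.**.....*.
generation 3: .**.....**...*...**.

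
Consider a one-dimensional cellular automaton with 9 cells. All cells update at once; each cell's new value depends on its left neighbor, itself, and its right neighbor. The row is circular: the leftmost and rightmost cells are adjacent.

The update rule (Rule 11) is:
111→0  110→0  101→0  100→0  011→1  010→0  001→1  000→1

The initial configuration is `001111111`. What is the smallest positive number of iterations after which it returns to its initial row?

iteration 1: 011000000
iteration 2: 110011111
iteration 3: 000110000
iteration 4: 111100111
iteration 5: 000001100
iteration 6: 111111001
iteration 7: 000000011
iteration 8: 011111110
iteration 9: 110000000
iteration 10: 100111111
iteration 11: 001100000
iteration 12: 111001111
iteration 13: 000011000
iteration 14: 111110011
iteration 15: 000000110
iteration 16: 111111100
iteration 17: 100000001
iteration 18: 001111111

18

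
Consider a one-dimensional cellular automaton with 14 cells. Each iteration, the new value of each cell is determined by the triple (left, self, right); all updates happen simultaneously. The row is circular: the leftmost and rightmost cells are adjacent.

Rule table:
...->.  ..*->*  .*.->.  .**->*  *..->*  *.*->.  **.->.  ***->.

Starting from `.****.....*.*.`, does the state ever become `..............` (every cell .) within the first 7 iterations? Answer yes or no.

no

iteration 1: **...*...*...*
iteration 2: ..*.*.*.*.*.**
iteration 3: **..........*.
iteration 4: *.*........*..
iteration 5: ...*......*.**
iteration 6: *.*.*....*..*.
iteration 7: .....*..*.**..
iteration 7 is .....*..*.**.., still not uniform .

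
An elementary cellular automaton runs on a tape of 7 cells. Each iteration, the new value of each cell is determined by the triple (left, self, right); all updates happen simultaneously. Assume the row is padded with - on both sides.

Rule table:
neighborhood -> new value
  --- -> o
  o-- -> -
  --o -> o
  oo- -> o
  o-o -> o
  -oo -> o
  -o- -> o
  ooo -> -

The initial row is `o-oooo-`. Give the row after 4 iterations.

o----o-

ooo--o-
o-o-oo-
oooooo-
o----o-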